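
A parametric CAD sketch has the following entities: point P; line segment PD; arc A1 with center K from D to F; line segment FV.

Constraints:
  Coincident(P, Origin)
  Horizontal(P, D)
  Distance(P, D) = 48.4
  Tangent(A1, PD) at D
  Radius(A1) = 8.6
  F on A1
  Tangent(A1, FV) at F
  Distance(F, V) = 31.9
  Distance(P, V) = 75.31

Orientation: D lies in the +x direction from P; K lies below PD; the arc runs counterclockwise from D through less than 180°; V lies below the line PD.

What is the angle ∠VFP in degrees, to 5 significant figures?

156.05°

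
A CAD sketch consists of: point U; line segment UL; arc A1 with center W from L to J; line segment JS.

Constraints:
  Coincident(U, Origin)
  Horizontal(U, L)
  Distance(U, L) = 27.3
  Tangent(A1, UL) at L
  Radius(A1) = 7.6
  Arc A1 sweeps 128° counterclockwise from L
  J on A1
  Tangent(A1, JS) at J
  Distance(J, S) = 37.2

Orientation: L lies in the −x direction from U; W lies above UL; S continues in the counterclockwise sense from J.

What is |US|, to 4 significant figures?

60.70

U is at the origin; U and L share the same y with |UL| = 27.3 and L on the −x side, so L = (-27.30, 0.000). Since A1 is tangent to UL there, WL ⟂ UL, so W = L + (0, 7.6) = (-27.30, 7.600). On A1, L sits at bearing -90° from W; a 128° counterclockwise sweep puts J at bearing 38°, so J = W + 7.6·(cos 38°, sin 38°) = (-21.31, 12.28). A1 meets JS tangentially, so WJ is at right angles to JS, so JS runs along (−sin 38°, cos 38°); with |JS| = 37.2, S = (-44.21, 41.59). Then |US| = |S − U| = 60.70.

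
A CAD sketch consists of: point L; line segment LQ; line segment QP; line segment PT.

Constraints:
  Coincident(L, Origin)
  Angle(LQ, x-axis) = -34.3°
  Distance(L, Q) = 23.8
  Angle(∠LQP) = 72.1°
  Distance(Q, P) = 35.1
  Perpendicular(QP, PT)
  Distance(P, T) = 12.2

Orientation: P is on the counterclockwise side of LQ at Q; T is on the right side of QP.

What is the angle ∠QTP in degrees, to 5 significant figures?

70.834°

L is at the origin; LQ runs at -34.3° with length 23.8, so Q = 23.8·(cos -34.3°, sin -34.3°) = (19.661, -13.412). ∠LQP = 72.1°, so QP runs at -34.3° + (180° − 72.1°) = 73.600° from the x-axis; with |QP| = 35.1, P = Q + 35.1·(cos 73.600°, sin 73.600°) = (29.571, 20.260). QP is perpendicular to PT; with |PT| = 12.2 on the right of QP, T = P + 12.2·(0.95931, -0.28234) = (41.275, 16.815). Then cos ∠QTP = TQ·TP / (|TQ||TP|), giving 70.834°.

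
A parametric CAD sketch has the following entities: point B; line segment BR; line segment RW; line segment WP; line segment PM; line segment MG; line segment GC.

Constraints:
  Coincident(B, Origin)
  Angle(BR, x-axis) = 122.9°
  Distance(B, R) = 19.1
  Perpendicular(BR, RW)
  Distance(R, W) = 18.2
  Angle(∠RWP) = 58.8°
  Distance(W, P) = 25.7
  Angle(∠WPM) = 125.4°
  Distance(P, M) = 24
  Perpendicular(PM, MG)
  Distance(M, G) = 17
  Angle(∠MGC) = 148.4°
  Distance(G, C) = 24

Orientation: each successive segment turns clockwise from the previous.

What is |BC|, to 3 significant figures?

34.9

B is at the origin; BR runs at 122.9° with length 19.1, so R = (-10.4, 16.0). BR is perpendicular to RW, so RW runs at 32.9°; with |RW| = 18.2, W = (4.91, 25.9). ∠RWP = 58.8° gives WP at -88.3° from the x-axis; with |WP| = 25.7, P = (5.67, 0.234). ∠WPM = 125.4° gives PM at -143° from the x-axis; with |PM| = 24.0, M = (-13.5, -14.2). PM ⟂ MG, so MG runs at 127°; with |MG| = 17.0, G = (-23.7, -0.684). ∠MGC = 148.4° gives GC at 95.5° from the x-axis; with |GC| = 24.0, C = (-26.0, 23.2). Then |BC| = |C − B| = 34.9.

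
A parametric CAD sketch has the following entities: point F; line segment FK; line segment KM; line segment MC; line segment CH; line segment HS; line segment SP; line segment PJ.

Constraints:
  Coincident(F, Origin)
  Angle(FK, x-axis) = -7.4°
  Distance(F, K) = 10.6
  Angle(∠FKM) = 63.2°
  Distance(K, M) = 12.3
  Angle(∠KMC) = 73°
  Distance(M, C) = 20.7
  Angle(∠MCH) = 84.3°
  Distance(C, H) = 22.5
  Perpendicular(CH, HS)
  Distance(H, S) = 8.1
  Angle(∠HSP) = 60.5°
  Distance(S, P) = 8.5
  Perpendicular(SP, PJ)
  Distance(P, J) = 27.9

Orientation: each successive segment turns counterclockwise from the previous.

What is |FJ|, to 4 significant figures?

37.59

F is at the origin; FK runs at -7.4° with length 10.6, so K = (10.51, -1.365). ∠FKM = 63.2° gives KM at 109.4° from the x-axis; with |KM| = 12.3, M = (6.426, 10.24). ∠KMC = 73.0° gives MC at -143.6° from the x-axis; with |MC| = 20.7, C = (-10.24, -2.047). ∠MCH = 84.3° gives CH at -47.90° from the x-axis; with |CH| = 22.5, H = (4.849, -18.74). CH is perpendicular to HS, so HS runs at 42.10°; with |HS| = 8.1, S = (10.86, -13.31). ∠HSP = 60.5° gives SP at 161.6° from the x-axis; with |SP| = 8.5, P = (2.794, -10.63). SP is perpendicular to PJ, so PJ runs at -108.4°; with |PJ| = 27.9, J = (-6.013, -37.10). Then |FJ| = |J − F| = 37.59.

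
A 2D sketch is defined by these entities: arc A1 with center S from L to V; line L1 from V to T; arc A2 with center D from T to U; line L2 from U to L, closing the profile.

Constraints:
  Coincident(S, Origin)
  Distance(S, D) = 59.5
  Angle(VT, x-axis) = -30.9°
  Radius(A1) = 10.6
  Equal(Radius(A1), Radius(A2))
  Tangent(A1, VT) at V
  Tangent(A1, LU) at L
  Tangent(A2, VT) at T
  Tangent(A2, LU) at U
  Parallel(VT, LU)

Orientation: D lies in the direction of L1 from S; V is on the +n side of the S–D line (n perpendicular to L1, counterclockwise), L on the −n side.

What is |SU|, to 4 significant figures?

60.44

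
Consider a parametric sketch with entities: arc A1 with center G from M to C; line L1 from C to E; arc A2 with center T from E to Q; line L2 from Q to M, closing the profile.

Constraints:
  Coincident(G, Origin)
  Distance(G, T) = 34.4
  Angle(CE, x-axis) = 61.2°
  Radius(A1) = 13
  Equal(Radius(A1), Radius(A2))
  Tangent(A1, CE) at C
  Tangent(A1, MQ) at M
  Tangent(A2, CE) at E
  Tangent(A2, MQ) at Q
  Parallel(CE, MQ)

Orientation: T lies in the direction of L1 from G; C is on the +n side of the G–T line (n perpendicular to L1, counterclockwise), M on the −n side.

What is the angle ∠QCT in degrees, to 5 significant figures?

16.381°

The slot axis is L1's direction at 61.2°, so u = (cos 61.2°, sin 61.2°) = (0.48175, 0.87631) and n = (−sin 61.2°, cos 61.2°) = (-0.87631, 0.48175). G is at the origin and T lies 34.4 along u from G, so T = 34.4·u = (16.572, 30.145). Tangency of A1 to both parallel lines with radius 13.0 puts C and M at G ± 13.0·n: C = (-11.392, 6.2628), M = (11.392, -6.2628). Equal radii place E and Q the same way about T: E = T + 13.0·n = (5.1803, 36.408), Q = T − 13.0·n = (27.964, 23.882). Then cos ∠QCT = CQ·CT / (|CQ||CT|), giving 16.381°.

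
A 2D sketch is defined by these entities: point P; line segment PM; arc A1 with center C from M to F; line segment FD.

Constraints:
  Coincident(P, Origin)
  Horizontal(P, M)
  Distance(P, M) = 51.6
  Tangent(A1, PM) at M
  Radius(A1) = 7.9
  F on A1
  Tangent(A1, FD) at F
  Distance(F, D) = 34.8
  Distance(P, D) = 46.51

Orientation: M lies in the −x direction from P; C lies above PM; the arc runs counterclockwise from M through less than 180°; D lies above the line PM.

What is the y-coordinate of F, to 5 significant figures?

4.5082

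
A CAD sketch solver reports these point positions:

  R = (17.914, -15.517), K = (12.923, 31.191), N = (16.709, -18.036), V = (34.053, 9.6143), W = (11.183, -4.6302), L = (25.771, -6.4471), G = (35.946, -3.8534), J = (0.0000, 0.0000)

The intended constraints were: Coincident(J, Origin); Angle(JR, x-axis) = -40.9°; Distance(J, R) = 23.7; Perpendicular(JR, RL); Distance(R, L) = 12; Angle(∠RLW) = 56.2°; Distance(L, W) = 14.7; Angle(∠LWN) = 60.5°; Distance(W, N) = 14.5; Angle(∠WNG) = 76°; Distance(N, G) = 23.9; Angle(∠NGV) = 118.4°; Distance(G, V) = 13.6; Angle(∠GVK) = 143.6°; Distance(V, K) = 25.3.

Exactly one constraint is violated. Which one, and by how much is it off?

Distance(V, K) = 25.3 — off by 4.90.

J = (0.00, 0.00) ✓; JR at -40.90° ✓; |JR| = 23.70 ✓; ∠(JR, RL) = 90.00° ✓; |RL| = 12.00 ✓; ∠RLW = 56.20° ✓; |LW| = 14.70 ✓; ∠LWN = 60.50° ✓; |WN| = 14.50 ✓; ∠WNG = 76.00° ✓; |NG| = 23.90 ✓; ∠NGV = 118.4° ✓; |GV| = 13.60 ✓; ∠GVK = 143.6° ✓; |VK| = 30.20 ✗.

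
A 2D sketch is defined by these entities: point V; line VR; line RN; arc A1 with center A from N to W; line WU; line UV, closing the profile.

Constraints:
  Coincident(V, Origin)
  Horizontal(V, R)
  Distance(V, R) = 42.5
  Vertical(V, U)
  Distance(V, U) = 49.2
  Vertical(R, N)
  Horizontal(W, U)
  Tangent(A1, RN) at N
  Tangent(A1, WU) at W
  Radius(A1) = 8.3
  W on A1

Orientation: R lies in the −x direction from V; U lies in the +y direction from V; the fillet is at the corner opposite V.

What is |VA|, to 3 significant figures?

53.3

V is at the origin; V and R share the same y with |VR| = 42.5 and R on the −x side, so R = (-42.5, 0.00). VU is vertical with |VU| = 49.2 and U on the +y side, so U = (0.00, 49.2). The virtual corner opposite V is at (-42.5, 49.2). The tangent condition forces AN to be normal to RN and A1 meets WU tangentially, so AW is at right angles to WU, with radius 8.3, so the center A sits 8.3 in from both sides at A = (-34.2, 40.9). Then |VA| = |A − V| = 53.3.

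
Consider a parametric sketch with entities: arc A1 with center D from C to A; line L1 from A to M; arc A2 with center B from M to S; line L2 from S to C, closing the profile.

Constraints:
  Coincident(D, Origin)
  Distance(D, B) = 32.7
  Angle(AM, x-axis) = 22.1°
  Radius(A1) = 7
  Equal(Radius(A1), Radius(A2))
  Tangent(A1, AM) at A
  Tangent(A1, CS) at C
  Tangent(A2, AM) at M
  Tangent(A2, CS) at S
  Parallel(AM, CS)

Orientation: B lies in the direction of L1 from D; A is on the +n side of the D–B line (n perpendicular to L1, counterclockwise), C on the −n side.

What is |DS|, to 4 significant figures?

33.44

Tangency of A1 to both parallel lines with radius 7.0 puts A and C at D ± 7.0·n: A = (-2.634, 6.486), C = (2.634, -6.486). Equal radii place M and S the same way about B: M = B + 7.0·n = (27.66, 18.79), S = B − 7.0·n = (32.93, 5.817). Then |DS| = |S − D| = 33.44.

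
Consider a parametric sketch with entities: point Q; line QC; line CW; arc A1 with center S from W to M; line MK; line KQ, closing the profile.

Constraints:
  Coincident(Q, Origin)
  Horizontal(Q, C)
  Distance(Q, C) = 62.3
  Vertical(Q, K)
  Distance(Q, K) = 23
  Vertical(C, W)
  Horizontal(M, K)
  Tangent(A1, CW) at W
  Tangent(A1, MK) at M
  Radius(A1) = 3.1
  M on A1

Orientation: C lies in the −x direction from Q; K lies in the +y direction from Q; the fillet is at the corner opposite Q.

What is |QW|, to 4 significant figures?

65.40

The virtual corner opposite Q is at (-62.30, 23.00). A1 meets CW tangentially, so SW is at right angles to CW and the tangent condition forces SM to be normal to MK, with radius 3.1, so the center S sits 3.1 in from both sides at S = (-59.20, 19.90). That places the tangent points at W = (-62.30, 19.90) on CW and M = (-59.20, 23.00) on MK. Then |QW| = |W − Q| = 65.40.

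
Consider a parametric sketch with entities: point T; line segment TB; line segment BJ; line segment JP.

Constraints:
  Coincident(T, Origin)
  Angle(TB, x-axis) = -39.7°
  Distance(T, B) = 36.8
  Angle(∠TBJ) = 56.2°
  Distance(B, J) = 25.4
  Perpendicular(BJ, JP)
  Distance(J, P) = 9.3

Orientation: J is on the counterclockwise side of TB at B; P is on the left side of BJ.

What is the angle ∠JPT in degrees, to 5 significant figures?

166.96°

T is at the origin; TB runs at -39.7° with length 36.8, so B = 36.8·(cos -39.7°, sin -39.7°) = (28.314, -23.507). ∠TBJ = 56.2°, so BJ runs at -39.7° + (180° − 56.2°) = 84.100° from the x-axis; with |BJ| = 25.4, J = B + 25.4·(cos 84.100°, sin 84.100°) = (30.925, 1.7588). BJ is perpendicular to JP; with |JP| = 9.3 on the left of BJ, P = J + 9.3·(-0.99470, 0.10279) = (21.674, 2.7148). Then cos ∠JPT = PJ·PT / (|PJ||PT|), giving 166.96°.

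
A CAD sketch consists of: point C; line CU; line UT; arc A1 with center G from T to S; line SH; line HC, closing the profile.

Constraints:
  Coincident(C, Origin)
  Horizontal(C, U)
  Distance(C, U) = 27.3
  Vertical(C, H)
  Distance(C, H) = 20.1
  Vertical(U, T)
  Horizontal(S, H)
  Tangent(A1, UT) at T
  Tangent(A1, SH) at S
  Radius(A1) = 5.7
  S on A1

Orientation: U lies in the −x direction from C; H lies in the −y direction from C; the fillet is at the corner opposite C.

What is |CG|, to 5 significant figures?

25.960

C is at the origin; C and U share the same y with |CU| = 27.3 and U on the −x side, so U = (-27.300, 0.0000). CH is vertical with |CH| = 20.1 and H on the −y side, so H = (0.0000, -20.100). The virtual corner opposite C is at (-27.300, -20.100). A1 meets UT tangentially, so GT is at right angles to UT and A1 meets SH tangentially, so GS is at right angles to SH, with radius 5.7, so the center G sits 5.7 in from both sides at G = (-21.600, -14.400). Then |CG| = |G − C| = 25.960.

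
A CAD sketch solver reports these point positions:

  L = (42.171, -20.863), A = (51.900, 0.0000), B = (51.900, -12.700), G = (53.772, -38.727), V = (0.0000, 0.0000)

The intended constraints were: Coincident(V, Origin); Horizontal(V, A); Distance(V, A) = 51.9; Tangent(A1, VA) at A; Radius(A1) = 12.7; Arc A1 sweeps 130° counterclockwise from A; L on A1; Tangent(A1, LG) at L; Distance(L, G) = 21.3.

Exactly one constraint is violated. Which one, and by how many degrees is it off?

Tangent(A1, LG) at L — off by 7.00°.

V = (0.00, 0.00) ✓; V.y = 0.00, A.y = 0.00 ✓; |VA| = 51.90 ✓; ∠(BA, AV) = 90.00° ✓; |BA| = 12.70 ✓; bearing(B→L) − bearing(B→A) = 130.0° ✓; |BL| = 12.70 ✓; ∠(BL, LG) = 97.00° ✗; |LG| = 21.30 ✓.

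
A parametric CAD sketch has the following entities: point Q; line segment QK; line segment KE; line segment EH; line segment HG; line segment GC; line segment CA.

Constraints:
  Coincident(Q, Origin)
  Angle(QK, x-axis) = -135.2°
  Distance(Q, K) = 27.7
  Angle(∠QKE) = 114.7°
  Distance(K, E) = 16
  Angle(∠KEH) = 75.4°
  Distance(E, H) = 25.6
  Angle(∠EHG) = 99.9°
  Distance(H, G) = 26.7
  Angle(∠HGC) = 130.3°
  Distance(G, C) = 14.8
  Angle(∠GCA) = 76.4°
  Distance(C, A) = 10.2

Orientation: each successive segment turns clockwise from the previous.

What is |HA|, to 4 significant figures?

31.46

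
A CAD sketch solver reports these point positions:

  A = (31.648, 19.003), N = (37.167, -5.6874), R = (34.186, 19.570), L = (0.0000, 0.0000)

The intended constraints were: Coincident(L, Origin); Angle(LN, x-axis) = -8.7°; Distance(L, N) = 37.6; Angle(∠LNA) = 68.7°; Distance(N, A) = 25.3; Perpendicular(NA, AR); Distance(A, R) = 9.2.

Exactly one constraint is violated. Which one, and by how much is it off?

Distance(A, R) = 9.2 — off by 6.60.

L = (0.00, 0.00) ✓; LN at -8.700° ✓; |LN| = 37.60 ✓; ∠LNA = 68.70° ✓; |NA| = 25.30 ✓; ∠(NA, AR) = 90.01° ✓; |AR| = 2.601 ✗.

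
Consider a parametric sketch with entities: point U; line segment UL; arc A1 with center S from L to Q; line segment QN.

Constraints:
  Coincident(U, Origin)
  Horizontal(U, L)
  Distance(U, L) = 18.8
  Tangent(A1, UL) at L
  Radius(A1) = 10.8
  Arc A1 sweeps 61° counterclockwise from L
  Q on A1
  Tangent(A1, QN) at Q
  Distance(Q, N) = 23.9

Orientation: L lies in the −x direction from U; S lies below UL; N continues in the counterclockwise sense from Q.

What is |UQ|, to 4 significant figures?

28.79

U is at the origin; UL is horizontal with |UL| = 18.8 and L on the −x side, so L = (-18.80, 0.000). Tangency of A1 to UL means the radius SL is perpendicular to UL, so S = L + (0, -10.8) = (-18.80, -10.80). On A1, L sits at bearing 90° from S; a 61° counterclockwise sweep puts Q at bearing 151°, so Q = S + 10.8·(cos 151°, sin 151°) = (-28.25, -5.564). Then |UQ| = |Q − U| = 28.79.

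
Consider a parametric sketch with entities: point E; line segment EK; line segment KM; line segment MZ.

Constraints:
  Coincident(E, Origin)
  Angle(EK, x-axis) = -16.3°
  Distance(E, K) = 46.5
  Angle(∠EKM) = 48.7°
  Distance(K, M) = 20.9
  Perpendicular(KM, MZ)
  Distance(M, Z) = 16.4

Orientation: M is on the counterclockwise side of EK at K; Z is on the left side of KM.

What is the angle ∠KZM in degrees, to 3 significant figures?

51.9°

∠EKM = 48.7°, so KM runs at -16.3° + (180° − 48.7°) = 115° from the x-axis; with |KM| = 20.9, M = K + 20.9·(cos 115°, sin 115°) = (35.8, 5.89). KM is perpendicular to MZ; with |MZ| = 16.4 on the left of KM, Z = M + 16.4·(-0.906, -0.423) = (20.9, -1.04). Then cos ∠KZM = ZK·ZM / (|ZK||ZM|), giving 51.9°.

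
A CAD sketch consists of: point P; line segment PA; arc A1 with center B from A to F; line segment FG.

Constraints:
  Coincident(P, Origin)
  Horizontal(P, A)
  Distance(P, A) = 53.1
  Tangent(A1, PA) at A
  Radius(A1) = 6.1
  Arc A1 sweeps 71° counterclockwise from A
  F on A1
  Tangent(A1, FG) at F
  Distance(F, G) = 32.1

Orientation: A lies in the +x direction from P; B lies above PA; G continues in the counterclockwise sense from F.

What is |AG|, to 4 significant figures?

38.09

P is at the origin; PA is horizontal with |PA| = 53.1 and A on the +x side, so A = (53.10, 0.000). The tangent condition forces BA to be normal to PA, so B = A + (0, 6.1) = (53.10, 6.100). On A1, A sits at bearing -90° from B; a 71° counterclockwise sweep puts F at bearing -19°, so F = B + 6.1·(cos -19°, sin -19°) = (58.87, 4.114). A1 meets FG tangentially, so BF is at right angles to FG, so FG runs along (−sin -19°, cos -19°); with |FG| = 32.1, G = (69.32, 34.47). Then |AG| = |G − A| = 38.09.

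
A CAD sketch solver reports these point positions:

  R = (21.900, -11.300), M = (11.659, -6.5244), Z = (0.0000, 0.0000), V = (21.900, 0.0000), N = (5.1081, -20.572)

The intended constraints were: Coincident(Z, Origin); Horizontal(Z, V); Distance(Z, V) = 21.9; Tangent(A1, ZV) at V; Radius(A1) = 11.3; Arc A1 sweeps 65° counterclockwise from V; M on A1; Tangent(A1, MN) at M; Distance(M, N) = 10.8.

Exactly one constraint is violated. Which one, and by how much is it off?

Distance(M, N) = 10.8 — off by 4.70.

Z = (0.00, 0.00) ✓; Z.y = 0.00, V.y = 0.00 ✓; |ZV| = 21.90 ✓; ∠(RV, VZ) = 90.00° ✓; |RV| = 11.30 ✓; bearing(R→M) − bearing(R→V) = 65.00° ✓; |RM| = 11.30 ✓; ∠(RM, MN) = 90.00° ✓; |MN| = 15.50 ✗.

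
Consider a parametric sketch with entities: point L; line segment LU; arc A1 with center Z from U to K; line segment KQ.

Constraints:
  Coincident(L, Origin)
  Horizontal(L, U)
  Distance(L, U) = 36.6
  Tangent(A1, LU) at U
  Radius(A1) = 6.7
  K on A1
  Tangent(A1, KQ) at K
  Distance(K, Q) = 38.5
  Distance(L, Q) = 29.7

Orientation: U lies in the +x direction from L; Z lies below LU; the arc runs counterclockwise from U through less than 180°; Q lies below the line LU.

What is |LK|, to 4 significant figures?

31.90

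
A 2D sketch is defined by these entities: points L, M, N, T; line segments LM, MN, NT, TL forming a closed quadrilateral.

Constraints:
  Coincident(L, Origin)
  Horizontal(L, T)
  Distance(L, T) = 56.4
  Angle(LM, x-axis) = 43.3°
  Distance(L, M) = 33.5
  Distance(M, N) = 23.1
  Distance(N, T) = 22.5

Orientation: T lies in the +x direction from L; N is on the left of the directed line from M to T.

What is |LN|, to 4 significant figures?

51.65

L is at the origin; LT is horizontal with |LT| = 56.4 and T in +x, so T = (56.4, 0). LM runs at 43.3° with |LM| = 33.5, so M = (24.38, 22.97). N is determined by |MN| = 23.1 and |NT| = 22.5 together: it lies at the intersection of circle(M, 23.1) and circle(T, 22.5). With |MT| = 39.41, the foot of the radical line on MT is 20.05 from M and the perpendicular offset is √(23.1² − 20.05²) = 11.47. Taking the left-of-MT solution: N = (47.36, 20.60).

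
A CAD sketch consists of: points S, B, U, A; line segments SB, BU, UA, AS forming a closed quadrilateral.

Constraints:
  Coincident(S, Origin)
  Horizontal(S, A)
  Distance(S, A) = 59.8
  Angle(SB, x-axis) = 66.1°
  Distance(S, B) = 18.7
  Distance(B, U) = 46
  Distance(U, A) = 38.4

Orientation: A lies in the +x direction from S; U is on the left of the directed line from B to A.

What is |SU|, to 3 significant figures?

61.4

S is at the origin; S and A share the same y with |SA| = 59.8 and A in +x, so A = (59.8, 0). SB runs at 66.1° with |SB| = 18.7, so B = (7.58, 17.1). U is determined by |BU| = 46.0 and |UA| = 38.4 together: it lies at the intersection of circle(B, 46.0) and circle(A, 38.4). With |BA| = 55.0, the foot of the radical line on BA is 33.3 from B and the perpendicular offset is √(46.0² − 33.3²) = 31.7. Taking the left-of-BA solution: U = (49.1, 36.9).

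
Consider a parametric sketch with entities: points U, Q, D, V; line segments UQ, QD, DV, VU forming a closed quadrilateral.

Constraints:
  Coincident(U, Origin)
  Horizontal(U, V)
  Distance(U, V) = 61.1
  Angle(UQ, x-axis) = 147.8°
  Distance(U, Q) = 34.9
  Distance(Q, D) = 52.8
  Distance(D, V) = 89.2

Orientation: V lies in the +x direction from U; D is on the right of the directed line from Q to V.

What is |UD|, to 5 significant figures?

39.902

U is at the origin; U and V share the same y with |UV| = 61.1 and V in +x, so V = (61.1, 0). UQ runs at 147.8° with |UQ| = 34.9, so Q = (-29.532, 18.597). D is determined by |QD| = 52.8 and |DV| = 89.2 together: it lies at the intersection of circle(Q, 52.8) and circle(V, 89.2). With |QV| = 92.521, the foot of the radical line on QV is 18.327 from Q and the perpendicular offset is √(52.8² − 18.327²) = 49.517. Taking the right-of-QV solution: D = (-21.533, -33.593).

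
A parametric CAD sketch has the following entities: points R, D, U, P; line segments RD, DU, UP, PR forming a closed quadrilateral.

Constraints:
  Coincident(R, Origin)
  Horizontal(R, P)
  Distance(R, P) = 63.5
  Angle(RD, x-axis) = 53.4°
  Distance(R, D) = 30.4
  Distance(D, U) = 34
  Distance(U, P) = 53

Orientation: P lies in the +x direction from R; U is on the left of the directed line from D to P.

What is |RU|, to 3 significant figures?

64.2

Checks: |DU| = 34.00 ✓; |UP| = 53.00 ✓.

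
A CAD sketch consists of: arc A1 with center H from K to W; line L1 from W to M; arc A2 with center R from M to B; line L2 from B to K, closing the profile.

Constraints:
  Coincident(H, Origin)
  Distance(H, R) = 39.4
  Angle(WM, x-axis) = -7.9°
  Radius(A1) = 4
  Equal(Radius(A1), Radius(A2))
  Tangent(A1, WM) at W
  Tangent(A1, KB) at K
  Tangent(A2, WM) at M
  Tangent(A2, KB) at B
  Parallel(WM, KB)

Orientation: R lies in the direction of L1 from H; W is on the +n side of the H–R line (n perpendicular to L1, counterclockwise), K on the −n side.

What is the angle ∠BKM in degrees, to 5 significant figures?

11.478°

The slot axis is L1's direction at -7.9°, so u = (cos -7.9°, sin -7.9°) = (0.99051, -0.13744) and n = (−sin -7.9°, cos -7.9°) = (0.13744, 0.99051). H is at the origin and R lies 39.4 along u from H, so R = 39.4·u = (39.026, -5.4153). Tangency of A1 to both parallel lines with radius 4.0 puts W and K at H ± 4.0·n: W = (0.54978, 3.9620), K = (-0.54978, -3.9620). Equal radii place M and B the same way about R: M = R + 4.0·n = (39.576, -1.4533), B = R − 4.0·n = (38.476, -9.3774). Then cos ∠BKM = KB·KM / (|KB||KM|), giving 11.478°.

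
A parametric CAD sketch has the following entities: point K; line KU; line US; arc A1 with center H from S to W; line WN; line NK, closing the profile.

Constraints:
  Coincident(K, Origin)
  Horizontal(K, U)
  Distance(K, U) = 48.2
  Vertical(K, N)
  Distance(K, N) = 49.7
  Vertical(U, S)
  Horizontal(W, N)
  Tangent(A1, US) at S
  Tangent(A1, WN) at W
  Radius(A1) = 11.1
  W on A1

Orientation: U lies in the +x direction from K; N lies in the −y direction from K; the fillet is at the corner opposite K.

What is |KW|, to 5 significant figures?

62.020

The virtual corner opposite K is at (48.200, -49.700). Since A1 is tangent to US there, HS ⟂ US and A1 meets WN tangentially, so HW is at right angles to WN, with radius 11.1, so the center H sits 11.1 in from both sides at H = (37.100, -38.600). That places the tangent points at S = (48.200, -38.600) on US and W = (37.100, -49.700) on WN. Then |KW| = |W − K| = 62.020.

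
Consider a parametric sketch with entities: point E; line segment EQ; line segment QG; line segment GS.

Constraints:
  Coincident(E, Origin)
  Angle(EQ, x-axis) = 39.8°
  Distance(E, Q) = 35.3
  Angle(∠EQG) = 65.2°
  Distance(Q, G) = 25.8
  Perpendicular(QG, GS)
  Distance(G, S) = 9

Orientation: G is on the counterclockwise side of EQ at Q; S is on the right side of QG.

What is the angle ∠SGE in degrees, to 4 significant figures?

161.1°

E is at the origin; EQ runs at 39.8° with length 35.3, so Q = 35.3·(cos 39.8°, sin 39.8°) = (27.12, 22.60). ∠EQG = 65.2°, so QG runs at 39.8° + (180° − 65.2°) = 154.6° from the x-axis; with |QG| = 25.8, G = Q + 25.8·(cos 154.6°, sin 154.6°) = (3.814, 33.66). The perpendicularity gives GS at right angles to QG; with |GS| = 9.0 on the right of QG, S = G + 9.0·(0.4289, 0.9033) = (7.675, 41.79). Then cos ∠SGE = GS·GE / (|GS||GE|), giving 161.1°.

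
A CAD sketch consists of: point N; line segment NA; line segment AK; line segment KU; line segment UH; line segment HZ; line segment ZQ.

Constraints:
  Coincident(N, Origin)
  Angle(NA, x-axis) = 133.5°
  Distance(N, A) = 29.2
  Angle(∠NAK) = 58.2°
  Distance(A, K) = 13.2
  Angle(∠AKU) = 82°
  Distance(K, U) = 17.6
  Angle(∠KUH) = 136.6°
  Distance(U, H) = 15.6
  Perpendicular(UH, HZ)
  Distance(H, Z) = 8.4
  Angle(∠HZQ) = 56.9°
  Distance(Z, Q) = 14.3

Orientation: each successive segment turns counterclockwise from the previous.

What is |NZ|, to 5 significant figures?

22.469

∠KUH = 136.6° gives UH at 36.700° from the x-axis; with |UH| = 15.6, H = (6.5379, 15.683). UH ⟂ HZ, so HZ runs at 126.70°; with |HZ| = 8.4, Z = (1.5179, 22.417). Then |NZ| = |Z − N| = 22.469.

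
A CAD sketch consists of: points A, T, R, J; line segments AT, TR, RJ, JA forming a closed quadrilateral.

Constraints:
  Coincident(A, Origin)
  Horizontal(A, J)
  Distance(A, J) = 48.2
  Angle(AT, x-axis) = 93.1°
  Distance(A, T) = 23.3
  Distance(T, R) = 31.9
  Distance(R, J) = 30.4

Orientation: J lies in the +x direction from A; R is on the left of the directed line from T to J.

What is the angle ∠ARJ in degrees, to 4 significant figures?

86.36°

Checks: |TR| = 31.90 ✓; |RJ| = 30.40 ✓.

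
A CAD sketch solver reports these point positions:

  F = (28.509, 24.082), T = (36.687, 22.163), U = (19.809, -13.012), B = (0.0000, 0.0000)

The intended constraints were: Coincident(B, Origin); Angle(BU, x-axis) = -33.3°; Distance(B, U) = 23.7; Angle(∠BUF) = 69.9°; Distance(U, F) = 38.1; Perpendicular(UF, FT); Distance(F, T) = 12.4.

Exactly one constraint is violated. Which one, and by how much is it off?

Distance(F, T) = 12.4 — off by 4.00.

B = (0.00, 0.00) ✓; BU at -33.30° ✓; |BU| = 23.70 ✓; ∠BUF = 69.90° ✓; |UF| = 38.10 ✓; ∠(UF, FT) = 90.01° ✓; |FT| = 8.400 ✗.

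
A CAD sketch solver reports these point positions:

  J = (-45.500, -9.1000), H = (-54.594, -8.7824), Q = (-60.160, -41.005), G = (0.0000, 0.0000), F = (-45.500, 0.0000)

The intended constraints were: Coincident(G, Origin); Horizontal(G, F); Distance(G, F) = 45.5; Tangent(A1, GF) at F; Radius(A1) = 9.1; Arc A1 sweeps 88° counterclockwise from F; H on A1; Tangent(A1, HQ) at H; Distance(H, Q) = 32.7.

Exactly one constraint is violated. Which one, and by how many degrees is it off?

Tangent(A1, HQ) at H — off by 7.80°.

G = (0.00, 0.00) ✓; G.y = 0.00, F.y = 0.00 ✓; |GF| = 45.50 ✓; ∠(JF, FG) = 90.00° ✓; |JF| = 9.100 ✓; bearing(J→H) − bearing(J→F) = 88.00° ✓; |JH| = 9.100 ✓; ∠(JH, HQ) = 97.80° ✗; |HQ| = 32.70 ✓.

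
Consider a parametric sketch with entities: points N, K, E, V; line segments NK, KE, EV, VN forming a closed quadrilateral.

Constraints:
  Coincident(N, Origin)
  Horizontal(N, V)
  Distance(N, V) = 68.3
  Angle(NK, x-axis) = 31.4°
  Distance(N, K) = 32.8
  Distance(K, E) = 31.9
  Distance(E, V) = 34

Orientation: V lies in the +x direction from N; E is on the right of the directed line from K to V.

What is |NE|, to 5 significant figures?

39.466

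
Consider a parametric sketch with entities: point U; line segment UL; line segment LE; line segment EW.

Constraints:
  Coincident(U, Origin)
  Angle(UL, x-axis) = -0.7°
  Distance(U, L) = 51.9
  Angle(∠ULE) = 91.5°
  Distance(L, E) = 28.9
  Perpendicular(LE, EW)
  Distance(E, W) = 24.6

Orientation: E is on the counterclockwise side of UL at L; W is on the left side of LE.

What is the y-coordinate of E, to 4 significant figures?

28.24

U is at the origin; UL runs at -0.7° with length 51.9, so L = 51.9·(cos -0.7°, sin -0.7°) = (51.90, -0.6341). ∠ULE = 91.5°, so LE runs at -0.7° + (180° − 91.5°) = 87.80° from the x-axis; with |LE| = 28.9, E = L + 28.9·(cos 87.80°, sin 87.80°) = (53.01, 28.24). So E.y = 28.24.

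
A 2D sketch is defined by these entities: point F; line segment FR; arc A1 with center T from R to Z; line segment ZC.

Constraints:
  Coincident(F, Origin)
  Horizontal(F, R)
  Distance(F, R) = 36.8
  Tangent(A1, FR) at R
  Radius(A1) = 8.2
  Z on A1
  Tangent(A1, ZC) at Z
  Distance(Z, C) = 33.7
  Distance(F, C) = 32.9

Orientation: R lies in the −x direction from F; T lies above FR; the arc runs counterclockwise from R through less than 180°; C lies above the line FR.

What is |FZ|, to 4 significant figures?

30.29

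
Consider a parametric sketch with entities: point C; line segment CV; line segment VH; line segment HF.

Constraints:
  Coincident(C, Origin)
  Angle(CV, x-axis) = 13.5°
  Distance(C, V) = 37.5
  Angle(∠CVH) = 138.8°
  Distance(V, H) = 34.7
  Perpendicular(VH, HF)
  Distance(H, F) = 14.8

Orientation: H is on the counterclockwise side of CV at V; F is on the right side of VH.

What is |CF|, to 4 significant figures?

74.29

∠CVH = 138.8°, so VH runs at 13.5° + (180° − 138.8°) = 54.70° from the x-axis; with |VH| = 34.7, H = V + 34.7·(cos 54.70°, sin 54.70°) = (56.52, 37.07). VH ⟂ HF; with |HF| = 14.8 on the right of VH, F = H + 14.8·(0.8161, -0.5779) = (68.59, 28.52). Then |CF| = |F − C| = 74.29.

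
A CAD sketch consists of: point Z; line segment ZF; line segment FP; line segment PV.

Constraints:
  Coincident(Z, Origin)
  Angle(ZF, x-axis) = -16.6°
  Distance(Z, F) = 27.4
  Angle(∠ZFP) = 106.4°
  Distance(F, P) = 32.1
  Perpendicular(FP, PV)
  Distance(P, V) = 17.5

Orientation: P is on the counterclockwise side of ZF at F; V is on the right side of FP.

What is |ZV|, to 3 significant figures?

59.2

Z is at the origin; ZF runs at -16.6° with length 27.4, so F = 27.4·(cos -16.6°, sin -16.6°) = (26.3, -7.83). ∠ZFP = 106.4°, so FP runs at -16.6° + (180° − 106.4°) = 57.0° from the x-axis; with |FP| = 32.1, P = F + 32.1·(cos 57.0°, sin 57.0°) = (43.7, 19.1). FP ⟂ PV; with |PV| = 17.5 on the right of FP, V = P + 17.5·(0.839, -0.545) = (58.4, 9.56). Then |ZV| = |V − Z| = 59.2.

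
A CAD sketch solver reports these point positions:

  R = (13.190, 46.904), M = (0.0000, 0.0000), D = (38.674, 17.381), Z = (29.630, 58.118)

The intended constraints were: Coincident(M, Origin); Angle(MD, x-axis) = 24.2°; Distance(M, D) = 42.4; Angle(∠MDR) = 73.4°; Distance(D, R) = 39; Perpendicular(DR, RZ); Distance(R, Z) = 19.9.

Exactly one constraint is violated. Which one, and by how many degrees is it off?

Perpendicular(DR, RZ) — off by 6.50°.

M = (0.00, 0.00) ✓; MD at 24.20° ✓; |MD| = 42.40 ✓; ∠MDR = 73.40° ✓; |DR| = 39.00 ✓; ∠(DR, RZ) = 96.50° ✗; |RZ| = 19.90 ✓.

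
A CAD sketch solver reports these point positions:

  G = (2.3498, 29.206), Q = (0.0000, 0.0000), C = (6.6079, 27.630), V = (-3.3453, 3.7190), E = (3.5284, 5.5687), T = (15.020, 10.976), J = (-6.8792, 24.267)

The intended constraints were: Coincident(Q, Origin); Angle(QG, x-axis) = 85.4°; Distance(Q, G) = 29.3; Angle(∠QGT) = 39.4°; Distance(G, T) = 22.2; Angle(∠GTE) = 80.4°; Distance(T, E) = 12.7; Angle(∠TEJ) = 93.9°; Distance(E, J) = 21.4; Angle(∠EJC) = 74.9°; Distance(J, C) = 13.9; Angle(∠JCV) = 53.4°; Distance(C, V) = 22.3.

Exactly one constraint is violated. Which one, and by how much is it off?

Distance(C, V) = 22.3 — off by 3.60.

Q = (0.00, 0.00) ✓; QG at 85.40° ✓; |QG| = 29.30 ✓; ∠QGT = 39.40° ✓; |GT| = 22.20 ✓; ∠GTE = 80.40° ✓; |TE| = 12.70 ✓; ∠TEJ = 93.90° ✓; |EJ| = 21.40 ✓; ∠EJC = 74.90° ✓; |JC| = 13.90 ✓; ∠JCV = 53.40° ✓; |CV| = 25.90 ✗.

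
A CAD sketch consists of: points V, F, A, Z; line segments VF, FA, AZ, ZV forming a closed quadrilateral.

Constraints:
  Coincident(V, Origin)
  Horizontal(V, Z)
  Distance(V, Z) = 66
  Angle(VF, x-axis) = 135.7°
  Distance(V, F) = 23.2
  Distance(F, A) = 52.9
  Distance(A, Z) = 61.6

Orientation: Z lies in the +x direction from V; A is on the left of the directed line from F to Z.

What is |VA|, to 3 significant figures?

54.0

Checks: VF at 135.7° ✓; |FA| = 52.90 ✓; |AZ| = 61.60 ✓.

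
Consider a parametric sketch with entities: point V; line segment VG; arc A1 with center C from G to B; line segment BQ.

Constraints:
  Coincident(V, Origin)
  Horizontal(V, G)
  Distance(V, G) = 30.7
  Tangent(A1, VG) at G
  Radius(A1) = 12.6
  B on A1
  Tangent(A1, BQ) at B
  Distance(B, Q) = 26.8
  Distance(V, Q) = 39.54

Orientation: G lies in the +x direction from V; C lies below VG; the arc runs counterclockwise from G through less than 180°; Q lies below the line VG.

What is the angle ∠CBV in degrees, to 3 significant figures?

159°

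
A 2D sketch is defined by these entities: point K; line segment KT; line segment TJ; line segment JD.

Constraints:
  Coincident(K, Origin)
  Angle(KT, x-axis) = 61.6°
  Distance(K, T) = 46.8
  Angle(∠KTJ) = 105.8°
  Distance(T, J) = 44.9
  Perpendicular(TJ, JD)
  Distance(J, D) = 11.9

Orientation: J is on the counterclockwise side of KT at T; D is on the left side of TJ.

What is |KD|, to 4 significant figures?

66.49

∠KTJ = 105.8°, so TJ runs at 61.6° + (180° − 105.8°) = 135.8° from the x-axis; with |TJ| = 44.9, J = T + 44.9·(cos 135.8°, sin 135.8°) = (-9.930, 72.47). The perpendicularity gives JD at right angles to TJ; with |JD| = 11.9 on the left of TJ, D = J + 11.9·(-0.6972, -0.7169) = (-18.23, 63.94). Then |KD| = |D − K| = 66.49.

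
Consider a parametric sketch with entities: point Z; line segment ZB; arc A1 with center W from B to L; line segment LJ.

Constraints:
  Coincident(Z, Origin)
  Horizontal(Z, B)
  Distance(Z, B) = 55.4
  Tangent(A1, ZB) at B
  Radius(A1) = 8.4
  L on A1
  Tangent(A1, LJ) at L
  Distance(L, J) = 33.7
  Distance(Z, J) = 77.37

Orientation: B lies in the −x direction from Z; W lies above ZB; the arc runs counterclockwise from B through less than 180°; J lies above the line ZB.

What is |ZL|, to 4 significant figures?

49.78

Z is at the origin; Z and B share the same y with |ZB| = 55.4 and B on the −x side, so B = (-55.40, 0.000). Tangency of A1 to ZB means the radius WB is perpendicular to ZB, so W = B + (0, 8.4) = (-55.40, 8.400). Since WL ⟂ LJ (tangency), |WJ| = √(8.4² + 33.7²) = 34.73 regardless of where L sits on A1. So J lies on both circle(Z, 77.37) and circle(W, 34.73); the above-ZB intersection is J = (-65.15, 41.73). L is the foot of the tangent from J: L = (-48.15, 12.64).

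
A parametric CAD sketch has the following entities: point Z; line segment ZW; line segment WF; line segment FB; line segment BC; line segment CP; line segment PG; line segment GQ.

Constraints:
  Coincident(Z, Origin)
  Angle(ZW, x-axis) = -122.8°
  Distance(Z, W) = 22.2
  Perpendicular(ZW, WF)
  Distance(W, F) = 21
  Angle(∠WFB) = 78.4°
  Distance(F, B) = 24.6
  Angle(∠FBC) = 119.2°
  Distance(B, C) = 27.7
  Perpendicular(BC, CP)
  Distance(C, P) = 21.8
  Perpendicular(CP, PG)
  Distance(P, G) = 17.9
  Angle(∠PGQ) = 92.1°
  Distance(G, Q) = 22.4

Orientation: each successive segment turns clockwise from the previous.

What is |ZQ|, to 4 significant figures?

9.251

Z is at the origin; ZW runs at -122.8° with length 22.2, so W = (-12.03, -18.66). ZW is perpendicular to WF, so WF runs at 147.2°; with |WF| = 21.0, F = (-29.68, -7.285). ∠WFB = 78.4° gives FB at 45.60° from the x-axis; with |FB| = 24.6, B = (-12.47, 10.29). ∠FBC = 119.2° gives BC at -15.20° from the x-axis; with |BC| = 27.7, C = (14.26, 3.029). BC ⟂ CP, so CP runs at -105.2°; with |CP| = 21.8, P = (8.549, -18.01). The perpendicularity gives PG at right angles to CP, so PG runs at 164.8°; with |PG| = 17.9, G = (-8.725, -13.32). ∠PGQ = 92.1° gives GQ at 76.90° from the x-axis; with |GQ| = 22.4, Q = (-3.648, 8.502). Then |ZQ| = |Q − Z| = 9.251.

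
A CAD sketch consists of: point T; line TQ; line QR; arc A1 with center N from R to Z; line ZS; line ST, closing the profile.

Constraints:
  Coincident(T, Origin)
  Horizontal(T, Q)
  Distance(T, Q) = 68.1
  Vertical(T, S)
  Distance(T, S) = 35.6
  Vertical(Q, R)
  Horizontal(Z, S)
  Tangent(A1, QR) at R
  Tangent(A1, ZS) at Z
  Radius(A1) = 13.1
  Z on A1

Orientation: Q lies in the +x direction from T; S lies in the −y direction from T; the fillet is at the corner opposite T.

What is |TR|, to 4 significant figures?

71.72

T is at the origin; T and Q share the same y with |TQ| = 68.1 and Q on the +x side, so Q = (68.10, 0.000). TS is vertical with |TS| = 35.6 and S on the −y side, so S = (0.000, -35.60). The virtual corner opposite T is at (68.10, -35.60). The tangent condition forces NR to be normal to QR and the tangent condition forces NZ to be normal to ZS, with radius 13.1, so the center N sits 13.1 in from both sides at N = (55.00, -22.50). That places the tangent points at R = (68.10, -22.50) on QR and Z = (55.00, -35.60) on ZS. Then |TR| = |R − T| = 71.72.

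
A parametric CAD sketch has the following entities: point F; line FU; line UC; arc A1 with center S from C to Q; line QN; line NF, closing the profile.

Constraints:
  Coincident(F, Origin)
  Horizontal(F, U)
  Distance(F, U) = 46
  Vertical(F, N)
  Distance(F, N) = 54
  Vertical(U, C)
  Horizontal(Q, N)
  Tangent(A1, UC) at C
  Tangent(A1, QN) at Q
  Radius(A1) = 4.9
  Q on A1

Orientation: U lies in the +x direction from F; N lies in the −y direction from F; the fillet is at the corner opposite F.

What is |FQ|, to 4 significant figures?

67.86

F is at the origin; F and U share the same y with |FU| = 46.0 and U on the +x side, so U = (46.00, 0.000). F and N share the same x with |FN| = 54.0 and N on the −y side, so N = (0.000, -54.00). The virtual corner opposite F is at (46.00, -54.00). Since A1 is tangent to UC there, SC ⟂ UC and the tangent condition forces SQ to be normal to QN, with radius 4.9, so the center S sits 4.9 in from both sides at S = (41.10, -49.10). That places the tangent points at C = (46.00, -49.10) on UC and Q = (41.10, -54.00) on QN. Then |FQ| = |Q − F| = 67.86.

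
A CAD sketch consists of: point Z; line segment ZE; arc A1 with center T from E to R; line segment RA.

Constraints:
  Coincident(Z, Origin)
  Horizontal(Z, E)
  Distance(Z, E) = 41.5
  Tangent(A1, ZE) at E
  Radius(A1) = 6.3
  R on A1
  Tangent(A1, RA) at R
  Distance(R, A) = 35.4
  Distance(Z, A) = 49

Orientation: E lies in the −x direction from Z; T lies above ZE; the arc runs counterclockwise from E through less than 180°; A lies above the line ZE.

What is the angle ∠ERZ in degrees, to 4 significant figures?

132.3°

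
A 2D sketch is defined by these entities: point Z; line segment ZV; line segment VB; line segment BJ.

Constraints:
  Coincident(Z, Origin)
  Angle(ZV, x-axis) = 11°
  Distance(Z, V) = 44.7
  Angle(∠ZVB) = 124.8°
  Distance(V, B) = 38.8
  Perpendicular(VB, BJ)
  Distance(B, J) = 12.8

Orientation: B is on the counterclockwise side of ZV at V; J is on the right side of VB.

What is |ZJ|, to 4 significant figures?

81.16

Z is at the origin; ZV runs at 11.0° with length 44.7, so V = 44.7·(cos 11.0°, sin 11.0°) = (43.88, 8.529). ∠ZVB = 124.8°, so VB runs at 11.0° + (180° − 124.8°) = 66.20° from the x-axis; with |VB| = 38.8, B = V + 38.8·(cos 66.20°, sin 66.20°) = (59.54, 44.03). VB ⟂ BJ; with |BJ| = 12.8 on the right of VB, J = B + 12.8·(0.9150, -0.4035) = (71.25, 38.86). Then |ZJ| = |J − Z| = 81.16.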